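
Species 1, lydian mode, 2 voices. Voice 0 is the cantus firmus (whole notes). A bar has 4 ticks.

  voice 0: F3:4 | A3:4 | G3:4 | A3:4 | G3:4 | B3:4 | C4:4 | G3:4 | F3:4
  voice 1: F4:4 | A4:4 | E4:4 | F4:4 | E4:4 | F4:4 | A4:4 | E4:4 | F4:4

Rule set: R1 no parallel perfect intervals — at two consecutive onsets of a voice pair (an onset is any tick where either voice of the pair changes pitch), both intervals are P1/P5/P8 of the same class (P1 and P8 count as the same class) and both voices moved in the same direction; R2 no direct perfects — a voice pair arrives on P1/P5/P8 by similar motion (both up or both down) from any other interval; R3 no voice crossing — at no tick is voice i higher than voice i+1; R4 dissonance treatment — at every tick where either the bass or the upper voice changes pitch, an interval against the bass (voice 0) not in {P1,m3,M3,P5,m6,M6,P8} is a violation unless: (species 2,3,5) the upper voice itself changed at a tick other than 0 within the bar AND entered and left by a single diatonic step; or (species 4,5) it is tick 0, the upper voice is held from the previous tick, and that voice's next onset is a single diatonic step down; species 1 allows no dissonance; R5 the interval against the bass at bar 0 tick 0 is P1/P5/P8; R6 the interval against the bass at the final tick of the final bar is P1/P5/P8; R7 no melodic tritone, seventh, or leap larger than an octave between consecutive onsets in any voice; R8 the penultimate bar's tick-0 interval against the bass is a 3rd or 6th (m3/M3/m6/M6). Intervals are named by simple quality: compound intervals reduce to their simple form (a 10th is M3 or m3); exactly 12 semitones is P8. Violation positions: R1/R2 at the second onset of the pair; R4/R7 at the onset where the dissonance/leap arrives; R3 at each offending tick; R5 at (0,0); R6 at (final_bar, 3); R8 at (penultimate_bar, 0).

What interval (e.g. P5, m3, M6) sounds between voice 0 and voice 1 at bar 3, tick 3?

voice 0=A3 voice 1=F4 -> m6

m6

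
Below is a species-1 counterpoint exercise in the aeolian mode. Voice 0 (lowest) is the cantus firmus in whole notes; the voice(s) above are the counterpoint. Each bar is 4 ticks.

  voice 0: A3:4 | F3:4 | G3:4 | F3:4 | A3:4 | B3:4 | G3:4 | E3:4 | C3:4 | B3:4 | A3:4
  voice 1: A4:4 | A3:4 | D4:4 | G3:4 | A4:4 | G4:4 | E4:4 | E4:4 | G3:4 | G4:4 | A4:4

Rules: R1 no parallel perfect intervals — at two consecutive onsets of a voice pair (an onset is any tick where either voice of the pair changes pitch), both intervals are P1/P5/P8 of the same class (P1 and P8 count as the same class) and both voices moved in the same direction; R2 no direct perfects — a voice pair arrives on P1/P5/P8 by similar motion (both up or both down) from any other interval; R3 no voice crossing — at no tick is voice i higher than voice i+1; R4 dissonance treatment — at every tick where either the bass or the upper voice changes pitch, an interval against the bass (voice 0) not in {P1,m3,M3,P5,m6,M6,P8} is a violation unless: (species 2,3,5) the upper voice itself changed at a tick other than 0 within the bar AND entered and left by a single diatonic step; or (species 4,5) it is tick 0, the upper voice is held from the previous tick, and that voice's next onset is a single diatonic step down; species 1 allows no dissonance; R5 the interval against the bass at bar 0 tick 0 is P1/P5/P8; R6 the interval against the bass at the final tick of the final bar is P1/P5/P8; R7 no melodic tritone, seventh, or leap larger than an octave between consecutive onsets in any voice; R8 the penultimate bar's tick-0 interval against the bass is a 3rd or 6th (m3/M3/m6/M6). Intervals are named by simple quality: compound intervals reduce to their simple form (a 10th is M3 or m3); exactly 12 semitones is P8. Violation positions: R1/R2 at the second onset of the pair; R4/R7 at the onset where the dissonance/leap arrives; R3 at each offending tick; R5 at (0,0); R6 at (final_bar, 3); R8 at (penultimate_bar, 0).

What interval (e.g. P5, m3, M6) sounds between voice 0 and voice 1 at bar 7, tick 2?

P8

voice 0=E3 voice 1=E4 -> P8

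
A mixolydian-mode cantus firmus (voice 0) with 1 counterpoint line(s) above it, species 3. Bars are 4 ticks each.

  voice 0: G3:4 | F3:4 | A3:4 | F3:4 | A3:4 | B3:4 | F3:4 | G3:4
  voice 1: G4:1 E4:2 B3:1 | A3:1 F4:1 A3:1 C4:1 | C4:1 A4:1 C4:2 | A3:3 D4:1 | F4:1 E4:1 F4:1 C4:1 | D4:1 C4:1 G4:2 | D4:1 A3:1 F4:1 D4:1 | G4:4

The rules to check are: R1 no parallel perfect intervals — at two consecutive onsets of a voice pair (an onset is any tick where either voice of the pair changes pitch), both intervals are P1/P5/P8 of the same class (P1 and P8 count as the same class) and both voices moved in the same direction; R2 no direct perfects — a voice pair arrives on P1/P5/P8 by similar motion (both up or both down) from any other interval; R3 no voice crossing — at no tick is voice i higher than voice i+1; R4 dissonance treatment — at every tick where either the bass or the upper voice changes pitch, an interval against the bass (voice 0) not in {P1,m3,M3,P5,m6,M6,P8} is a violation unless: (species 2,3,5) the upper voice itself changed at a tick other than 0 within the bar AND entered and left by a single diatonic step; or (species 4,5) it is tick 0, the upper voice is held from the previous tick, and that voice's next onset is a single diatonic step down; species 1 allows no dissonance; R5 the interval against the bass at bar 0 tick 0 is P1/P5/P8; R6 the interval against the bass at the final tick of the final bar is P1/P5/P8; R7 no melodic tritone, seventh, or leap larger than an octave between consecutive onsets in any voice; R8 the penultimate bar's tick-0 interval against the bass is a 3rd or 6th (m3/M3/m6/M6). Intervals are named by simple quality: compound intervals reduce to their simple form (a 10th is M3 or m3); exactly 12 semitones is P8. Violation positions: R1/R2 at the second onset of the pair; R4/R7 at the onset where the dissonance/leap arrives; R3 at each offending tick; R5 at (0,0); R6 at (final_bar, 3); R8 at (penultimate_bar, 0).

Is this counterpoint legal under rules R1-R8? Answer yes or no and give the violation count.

No (3 violations)

bar 0: v0=G3 v1=G4 (P8)
bar 1: v0=F3 v1=A3 (M3)
bar 2: v0=A3 v1=C4 (m3)
bar 3: v0=F3 v1=A3 (M3)
bar 4: v0=A3 v1=F4 (m6)
bar 5: v0=B3 v1=D4 (m3)
bar 6: v0=F3 v1=D4 (M6)
bar 7: v0=G3 v1=G4 (P8)
  R4 @ bar5.1: B3/C4 m2 untreated
  R7 @ bar6.0: B3->F3 leap 6st
  R2 @ bar7.0: F3/D4 M6 -> G3/G4 P8 similar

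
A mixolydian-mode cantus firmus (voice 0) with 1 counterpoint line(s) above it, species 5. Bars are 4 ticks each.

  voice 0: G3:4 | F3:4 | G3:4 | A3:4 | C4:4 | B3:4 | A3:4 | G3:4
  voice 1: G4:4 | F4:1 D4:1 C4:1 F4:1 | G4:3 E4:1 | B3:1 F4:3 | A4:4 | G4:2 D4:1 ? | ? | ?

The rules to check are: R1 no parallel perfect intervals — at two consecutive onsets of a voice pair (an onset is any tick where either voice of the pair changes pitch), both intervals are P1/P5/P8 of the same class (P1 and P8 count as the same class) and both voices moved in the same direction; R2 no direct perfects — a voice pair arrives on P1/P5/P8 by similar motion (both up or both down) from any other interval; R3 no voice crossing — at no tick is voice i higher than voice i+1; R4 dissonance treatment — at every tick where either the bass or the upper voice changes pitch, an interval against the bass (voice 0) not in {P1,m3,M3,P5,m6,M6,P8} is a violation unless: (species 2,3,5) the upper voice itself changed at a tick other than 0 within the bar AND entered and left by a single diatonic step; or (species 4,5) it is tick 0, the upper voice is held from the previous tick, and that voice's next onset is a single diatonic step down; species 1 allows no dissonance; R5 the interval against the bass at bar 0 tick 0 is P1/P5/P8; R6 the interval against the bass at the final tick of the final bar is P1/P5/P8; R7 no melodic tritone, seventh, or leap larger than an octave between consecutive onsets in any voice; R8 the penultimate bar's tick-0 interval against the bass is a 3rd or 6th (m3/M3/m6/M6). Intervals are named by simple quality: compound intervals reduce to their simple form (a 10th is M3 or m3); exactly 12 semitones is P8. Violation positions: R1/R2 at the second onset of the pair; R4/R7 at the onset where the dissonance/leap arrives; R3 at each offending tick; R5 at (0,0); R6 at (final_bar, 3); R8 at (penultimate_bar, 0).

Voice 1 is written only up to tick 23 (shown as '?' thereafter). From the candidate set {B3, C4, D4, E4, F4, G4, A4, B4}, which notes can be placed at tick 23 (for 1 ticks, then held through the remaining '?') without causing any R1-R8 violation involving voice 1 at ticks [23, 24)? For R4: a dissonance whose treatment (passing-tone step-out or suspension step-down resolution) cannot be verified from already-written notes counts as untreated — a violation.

B3: legal
C4: violates R4
D4: legal
E4: violates R4
F4: violates R4
G4: legal
A4: violates R4
B4: legal

{B3, B4, D4, G4}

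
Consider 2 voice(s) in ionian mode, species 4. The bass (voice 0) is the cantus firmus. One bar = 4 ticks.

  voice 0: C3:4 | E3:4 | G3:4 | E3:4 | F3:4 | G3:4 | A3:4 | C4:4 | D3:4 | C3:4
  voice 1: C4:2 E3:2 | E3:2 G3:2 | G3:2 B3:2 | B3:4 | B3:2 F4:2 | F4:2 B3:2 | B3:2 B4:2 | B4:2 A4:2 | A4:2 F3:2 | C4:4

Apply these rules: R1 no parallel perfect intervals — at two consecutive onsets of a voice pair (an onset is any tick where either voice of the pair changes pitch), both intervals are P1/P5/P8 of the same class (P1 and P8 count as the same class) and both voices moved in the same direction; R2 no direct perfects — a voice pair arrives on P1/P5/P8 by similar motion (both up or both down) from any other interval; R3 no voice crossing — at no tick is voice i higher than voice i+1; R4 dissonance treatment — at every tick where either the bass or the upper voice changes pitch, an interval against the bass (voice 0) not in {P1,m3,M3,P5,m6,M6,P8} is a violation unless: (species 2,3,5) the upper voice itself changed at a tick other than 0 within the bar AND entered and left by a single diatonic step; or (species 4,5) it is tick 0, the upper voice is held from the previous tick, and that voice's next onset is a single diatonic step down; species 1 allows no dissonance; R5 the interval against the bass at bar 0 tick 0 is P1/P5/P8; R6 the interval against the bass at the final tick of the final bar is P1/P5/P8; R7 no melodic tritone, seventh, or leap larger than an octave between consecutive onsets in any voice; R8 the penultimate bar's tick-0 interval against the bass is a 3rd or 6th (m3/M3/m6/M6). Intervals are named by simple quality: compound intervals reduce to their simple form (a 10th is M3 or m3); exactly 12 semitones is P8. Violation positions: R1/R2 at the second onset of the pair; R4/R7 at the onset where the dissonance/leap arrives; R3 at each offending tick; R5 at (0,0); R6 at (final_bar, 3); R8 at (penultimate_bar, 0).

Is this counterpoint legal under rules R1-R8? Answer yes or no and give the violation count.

bar 0: v0=C3 v1=C4 (P8)
bar 1: v0=E3 v1=E3 (P1)
bar 2: v0=G3 v1=G3 (P1)
bar 3: v0=E3 v1=B3 (P5)
bar 4: v0=F3 v1=B3 (TT)
bar 5: v0=G3 v1=F4 (m7)
bar 6: v0=A3 v1=B3 (M2)
bar 7: v0=C4 v1=B4 (M7)
bar 8: v0=D3 v1=A4 (P5)
bar 9: v0=C3 v1=C4 (P8)
  R4 @ bar4.0: F3/B3 TT untreated
  R7 @ bar4.2: B3->F4 leap 6st
  R4 @ bar5.0: G3/F4 m7 untreated
  R7 @ bar5.2: F4->B3 leap 6st
  R4 @ bar6.0: A3/B3 M2 untreated
  R4 @ bar6.2: A3/B4 M2 untreated
  R7 @ bar8.0: C4->D3 leap 10st
  R8 @ bar8.0: penult P5 not 3rd/6th
  R7 @ bar8.2: A4->F3 leap 16st

No (9 violations)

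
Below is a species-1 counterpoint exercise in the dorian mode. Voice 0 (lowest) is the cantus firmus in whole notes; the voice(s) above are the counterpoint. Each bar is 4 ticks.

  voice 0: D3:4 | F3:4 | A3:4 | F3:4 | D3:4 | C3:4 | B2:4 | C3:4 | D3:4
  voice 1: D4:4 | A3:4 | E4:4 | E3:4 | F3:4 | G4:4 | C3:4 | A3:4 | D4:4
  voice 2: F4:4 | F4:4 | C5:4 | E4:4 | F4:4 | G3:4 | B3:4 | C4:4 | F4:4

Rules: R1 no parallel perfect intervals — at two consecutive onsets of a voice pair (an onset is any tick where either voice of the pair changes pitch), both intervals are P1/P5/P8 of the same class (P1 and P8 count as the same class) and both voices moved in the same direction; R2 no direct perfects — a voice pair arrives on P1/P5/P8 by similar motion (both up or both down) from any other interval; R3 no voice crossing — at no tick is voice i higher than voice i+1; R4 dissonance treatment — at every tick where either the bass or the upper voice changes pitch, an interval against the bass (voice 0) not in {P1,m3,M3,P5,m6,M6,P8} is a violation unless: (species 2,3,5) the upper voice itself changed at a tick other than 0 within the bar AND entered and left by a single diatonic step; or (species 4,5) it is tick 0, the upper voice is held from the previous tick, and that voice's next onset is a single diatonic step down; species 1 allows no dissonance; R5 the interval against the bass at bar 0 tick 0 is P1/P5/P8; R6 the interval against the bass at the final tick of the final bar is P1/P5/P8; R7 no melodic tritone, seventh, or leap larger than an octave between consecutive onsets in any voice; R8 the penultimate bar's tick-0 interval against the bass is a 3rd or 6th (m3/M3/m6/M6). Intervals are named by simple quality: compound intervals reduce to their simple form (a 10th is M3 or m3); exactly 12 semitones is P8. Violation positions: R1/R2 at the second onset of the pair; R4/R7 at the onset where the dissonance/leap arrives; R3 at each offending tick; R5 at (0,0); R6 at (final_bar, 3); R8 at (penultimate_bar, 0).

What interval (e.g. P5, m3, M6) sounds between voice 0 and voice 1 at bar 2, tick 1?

voice 0=A3 voice 1=E4 -> P5

P5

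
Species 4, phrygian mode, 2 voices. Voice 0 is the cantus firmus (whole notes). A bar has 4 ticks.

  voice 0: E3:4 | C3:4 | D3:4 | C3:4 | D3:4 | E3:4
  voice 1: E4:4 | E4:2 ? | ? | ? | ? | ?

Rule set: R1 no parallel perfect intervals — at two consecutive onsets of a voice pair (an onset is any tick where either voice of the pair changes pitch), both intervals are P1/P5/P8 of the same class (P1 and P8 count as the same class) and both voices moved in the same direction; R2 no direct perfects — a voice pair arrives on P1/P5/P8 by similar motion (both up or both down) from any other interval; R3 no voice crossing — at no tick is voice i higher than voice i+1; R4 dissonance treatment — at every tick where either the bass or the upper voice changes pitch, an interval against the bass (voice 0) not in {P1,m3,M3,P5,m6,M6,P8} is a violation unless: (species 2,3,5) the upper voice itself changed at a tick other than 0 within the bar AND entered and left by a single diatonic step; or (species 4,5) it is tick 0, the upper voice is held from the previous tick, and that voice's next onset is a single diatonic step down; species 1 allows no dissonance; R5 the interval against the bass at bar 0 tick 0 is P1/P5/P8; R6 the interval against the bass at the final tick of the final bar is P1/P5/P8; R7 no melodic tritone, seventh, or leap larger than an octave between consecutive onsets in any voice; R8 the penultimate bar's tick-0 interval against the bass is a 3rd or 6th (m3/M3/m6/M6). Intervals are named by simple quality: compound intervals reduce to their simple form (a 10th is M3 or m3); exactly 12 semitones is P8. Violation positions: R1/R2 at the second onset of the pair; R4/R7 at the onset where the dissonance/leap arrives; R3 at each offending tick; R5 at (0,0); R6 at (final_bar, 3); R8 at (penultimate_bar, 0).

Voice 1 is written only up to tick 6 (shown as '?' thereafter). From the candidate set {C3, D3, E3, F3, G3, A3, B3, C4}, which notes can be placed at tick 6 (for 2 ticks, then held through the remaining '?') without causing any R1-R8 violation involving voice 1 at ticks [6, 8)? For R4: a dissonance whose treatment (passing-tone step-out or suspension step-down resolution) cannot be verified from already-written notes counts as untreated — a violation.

C3: violates R7
D3: violates R4,R7
E3: legal
F3: violates R4,R7
G3: legal
A3: legal
B3: violates R4
C4: legal

{A3, C4, E3, G3}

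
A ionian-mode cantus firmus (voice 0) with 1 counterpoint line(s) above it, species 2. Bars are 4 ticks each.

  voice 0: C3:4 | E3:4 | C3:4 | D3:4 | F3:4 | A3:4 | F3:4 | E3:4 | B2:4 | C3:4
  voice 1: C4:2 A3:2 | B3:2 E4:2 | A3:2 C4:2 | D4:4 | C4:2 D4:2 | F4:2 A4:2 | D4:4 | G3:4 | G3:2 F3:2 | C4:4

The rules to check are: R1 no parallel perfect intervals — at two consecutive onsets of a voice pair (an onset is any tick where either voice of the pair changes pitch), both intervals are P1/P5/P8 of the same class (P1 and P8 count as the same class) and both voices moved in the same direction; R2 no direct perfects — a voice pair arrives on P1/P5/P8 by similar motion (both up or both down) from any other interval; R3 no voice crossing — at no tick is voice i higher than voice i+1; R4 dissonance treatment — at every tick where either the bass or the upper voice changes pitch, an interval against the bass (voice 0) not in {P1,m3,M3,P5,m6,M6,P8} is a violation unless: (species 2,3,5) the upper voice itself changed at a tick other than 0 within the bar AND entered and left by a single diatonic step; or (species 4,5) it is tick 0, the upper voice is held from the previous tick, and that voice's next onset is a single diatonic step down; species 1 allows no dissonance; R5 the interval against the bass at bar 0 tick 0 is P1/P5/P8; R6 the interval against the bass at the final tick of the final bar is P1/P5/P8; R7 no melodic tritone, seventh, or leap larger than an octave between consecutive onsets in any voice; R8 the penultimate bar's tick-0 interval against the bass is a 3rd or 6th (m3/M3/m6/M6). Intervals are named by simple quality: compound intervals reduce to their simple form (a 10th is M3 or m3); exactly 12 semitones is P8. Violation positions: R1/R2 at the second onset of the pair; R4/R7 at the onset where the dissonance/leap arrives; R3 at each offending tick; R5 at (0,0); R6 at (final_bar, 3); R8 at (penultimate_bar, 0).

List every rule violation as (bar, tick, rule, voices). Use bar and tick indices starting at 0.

(1, 0, R2, (0, 1))
(3, 0, R1, (0, 1))
(8, 2, R4, (0, 1))
(9, 0, R2, (0, 1))

bar 0: v0=C3 v1=C4 downbeat P8
bar 1: v0=E3 v1=B3 downbeat P5
bar 2: v0=C3 v1=A3 downbeat M6
bar 3: v0=D3 v1=D4 downbeat P8
bar 4: v0=F3 v1=C4 downbeat P5
bar 5: v0=A3 v1=F4 downbeat m6
bar 6: v0=F3 v1=D4 downbeat M6
bar 7: v0=E3 v1=G3 downbeat m3
bar 8: v0=B2 v1=G3 downbeat m6
bar 9: v0=C3 v1=C4 downbeat P8
  -> R2 @ bar 1 tick 0 v(0, 1): C3/A3 M6 -> E3/B3 P5 similar
  -> R1 @ bar 3 tick 0 v(0, 1): C3/C4 P8 -> D3/D4 P8 similar
  -> R4 @ bar 8 tick 2 v(0, 1): B2/F3 TT untreated
  -> R2 @ bar 9 tick 0 v(0, 1): B2/F3 TT -> C3/C4 P8 similar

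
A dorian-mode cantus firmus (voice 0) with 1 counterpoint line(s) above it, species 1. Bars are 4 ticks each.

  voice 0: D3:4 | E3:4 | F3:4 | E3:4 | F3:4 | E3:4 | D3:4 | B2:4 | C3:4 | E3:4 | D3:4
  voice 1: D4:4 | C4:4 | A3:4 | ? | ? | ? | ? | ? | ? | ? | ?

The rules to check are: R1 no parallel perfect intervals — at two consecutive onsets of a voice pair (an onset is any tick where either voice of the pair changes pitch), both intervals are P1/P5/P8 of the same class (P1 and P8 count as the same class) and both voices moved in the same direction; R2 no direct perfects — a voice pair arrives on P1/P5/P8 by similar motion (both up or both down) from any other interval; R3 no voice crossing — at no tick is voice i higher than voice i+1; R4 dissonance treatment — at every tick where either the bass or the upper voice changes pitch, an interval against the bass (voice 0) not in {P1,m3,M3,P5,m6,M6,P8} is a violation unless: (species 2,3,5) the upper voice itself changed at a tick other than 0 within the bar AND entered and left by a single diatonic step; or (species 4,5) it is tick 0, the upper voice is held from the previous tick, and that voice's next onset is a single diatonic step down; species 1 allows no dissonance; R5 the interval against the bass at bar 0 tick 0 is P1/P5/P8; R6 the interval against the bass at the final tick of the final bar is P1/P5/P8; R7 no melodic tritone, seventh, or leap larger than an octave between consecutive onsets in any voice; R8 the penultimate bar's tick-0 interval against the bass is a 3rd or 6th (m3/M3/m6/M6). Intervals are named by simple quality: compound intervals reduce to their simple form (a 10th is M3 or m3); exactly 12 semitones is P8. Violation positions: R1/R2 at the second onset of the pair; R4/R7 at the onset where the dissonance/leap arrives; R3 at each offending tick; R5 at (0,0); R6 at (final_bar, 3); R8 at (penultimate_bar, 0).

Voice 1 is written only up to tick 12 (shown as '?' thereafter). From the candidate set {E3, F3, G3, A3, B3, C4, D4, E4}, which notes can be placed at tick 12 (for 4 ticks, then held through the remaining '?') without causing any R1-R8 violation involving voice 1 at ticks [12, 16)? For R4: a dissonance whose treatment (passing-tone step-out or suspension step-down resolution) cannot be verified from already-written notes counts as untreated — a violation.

E3: violates R2
F3: violates R4
G3: legal
A3: violates R4
B3: legal
C4: legal
D4: violates R4
E4: legal

{B3, C4, E4, G3}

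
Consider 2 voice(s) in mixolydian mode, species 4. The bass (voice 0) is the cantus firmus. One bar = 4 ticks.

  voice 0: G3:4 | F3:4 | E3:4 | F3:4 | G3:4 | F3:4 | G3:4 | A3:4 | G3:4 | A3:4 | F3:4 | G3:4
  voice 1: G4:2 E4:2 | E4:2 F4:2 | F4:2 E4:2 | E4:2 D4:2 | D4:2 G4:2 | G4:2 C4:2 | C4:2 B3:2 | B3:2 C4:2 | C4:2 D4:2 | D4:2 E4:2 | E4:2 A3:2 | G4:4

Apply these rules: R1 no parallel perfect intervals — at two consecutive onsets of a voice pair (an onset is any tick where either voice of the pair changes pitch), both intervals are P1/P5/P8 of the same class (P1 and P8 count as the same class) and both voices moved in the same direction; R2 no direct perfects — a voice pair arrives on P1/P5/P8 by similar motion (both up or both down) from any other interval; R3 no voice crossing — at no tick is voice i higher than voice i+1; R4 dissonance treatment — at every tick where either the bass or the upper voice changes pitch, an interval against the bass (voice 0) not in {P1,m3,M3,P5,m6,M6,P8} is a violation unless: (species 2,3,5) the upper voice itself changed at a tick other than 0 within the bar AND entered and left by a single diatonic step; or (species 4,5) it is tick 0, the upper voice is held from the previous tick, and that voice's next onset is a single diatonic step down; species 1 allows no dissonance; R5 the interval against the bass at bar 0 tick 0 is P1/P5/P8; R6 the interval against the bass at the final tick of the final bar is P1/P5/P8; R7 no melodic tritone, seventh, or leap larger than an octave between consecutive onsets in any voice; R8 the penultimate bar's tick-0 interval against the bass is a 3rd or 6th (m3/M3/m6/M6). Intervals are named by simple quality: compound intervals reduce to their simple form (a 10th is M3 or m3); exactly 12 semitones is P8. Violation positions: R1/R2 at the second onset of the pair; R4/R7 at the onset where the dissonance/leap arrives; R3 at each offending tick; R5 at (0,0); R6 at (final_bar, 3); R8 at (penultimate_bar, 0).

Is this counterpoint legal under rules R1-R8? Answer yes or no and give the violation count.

bar 0: v0=G3 v1=G4 (P8)
bar 1: v0=F3 v1=E4 (M7)
bar 2: v0=E3 v1=F4 (m2)
bar 3: v0=F3 v1=E4 (M7)
bar 4: v0=G3 v1=D4 (P5)
bar 5: v0=F3 v1=G4 (M2)
bar 6: v0=G3 v1=C4 (P4)
bar 7: v0=A3 v1=B3 (M2)
bar 8: v0=G3 v1=C4 (P4)
bar 9: v0=A3 v1=D4 (P4)
bar 10: v0=F3 v1=E4 (M7)
bar 11: v0=G3 v1=G4 (P8)
  R4 @ bar1.0: F3/E4 M7 untreated
  R4 @ bar5.0: F3/G4 M2 untreated
  R4 @ bar7.0: A3/B3 M2 untreated
  R4 @ bar8.0: G3/C4 P4 untreated
  R4 @ bar9.0: A3/D4 P4 untreated
  R4 @ bar10.0: F3/E4 M7 untreated
  R8 @ bar10.0: penult M7 not 3rd/6th
  R2 @ bar11.0: F3/A3 M3 -> G3/G4 P8 similar
  R7 @ bar11.0: A3->G4 leap 10st

No (9 violations)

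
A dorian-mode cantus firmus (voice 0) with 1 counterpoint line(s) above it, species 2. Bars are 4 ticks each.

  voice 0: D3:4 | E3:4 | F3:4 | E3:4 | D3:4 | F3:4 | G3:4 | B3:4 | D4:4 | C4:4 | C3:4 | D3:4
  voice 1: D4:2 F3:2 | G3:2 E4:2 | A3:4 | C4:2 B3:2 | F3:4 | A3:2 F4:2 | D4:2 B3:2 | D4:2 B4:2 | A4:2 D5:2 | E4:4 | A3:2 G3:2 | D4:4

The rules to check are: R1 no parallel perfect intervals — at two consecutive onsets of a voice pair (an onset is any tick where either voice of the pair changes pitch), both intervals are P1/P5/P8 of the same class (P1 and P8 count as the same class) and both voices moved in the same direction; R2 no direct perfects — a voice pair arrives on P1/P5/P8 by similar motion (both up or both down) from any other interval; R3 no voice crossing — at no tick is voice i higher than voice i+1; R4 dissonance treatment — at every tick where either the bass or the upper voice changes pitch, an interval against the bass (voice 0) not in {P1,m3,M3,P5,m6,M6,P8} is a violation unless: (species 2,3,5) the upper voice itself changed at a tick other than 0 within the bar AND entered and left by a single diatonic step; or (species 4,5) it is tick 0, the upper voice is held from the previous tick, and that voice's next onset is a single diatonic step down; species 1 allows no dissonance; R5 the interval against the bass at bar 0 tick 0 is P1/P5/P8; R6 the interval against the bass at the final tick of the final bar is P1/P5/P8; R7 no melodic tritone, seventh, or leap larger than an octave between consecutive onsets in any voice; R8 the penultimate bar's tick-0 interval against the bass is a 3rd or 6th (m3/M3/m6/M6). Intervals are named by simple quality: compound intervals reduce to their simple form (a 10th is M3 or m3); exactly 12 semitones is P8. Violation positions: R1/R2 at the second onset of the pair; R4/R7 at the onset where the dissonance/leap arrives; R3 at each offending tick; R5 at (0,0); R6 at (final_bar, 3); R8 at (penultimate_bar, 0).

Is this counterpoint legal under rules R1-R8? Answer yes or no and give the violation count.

No (3 violations)

bar 0: v0=D3 v1=D4 (P8)
bar 1: v0=E3 v1=G3 (m3)
bar 2: v0=F3 v1=A3 (M3)
bar 3: v0=E3 v1=C4 (m6)
bar 4: v0=D3 v1=F3 (m3)
bar 5: v0=F3 v1=A3 (M3)
bar 6: v0=G3 v1=D4 (P5)
bar 7: v0=B3 v1=D4 (m3)
bar 8: v0=D4 v1=A4 (P5)
bar 9: v0=C4 v1=E4 (M3)
bar 10: v0=C3 v1=A3 (M6)
bar 11: v0=D3 v1=D4 (P8)
  R7 @ bar4.0: B3->F3 leap 6st
  R7 @ bar9.0: D5->E4 leap 10st
  R2 @ bar11.0: C3/G3 P5 -> D3/D4 P8 similar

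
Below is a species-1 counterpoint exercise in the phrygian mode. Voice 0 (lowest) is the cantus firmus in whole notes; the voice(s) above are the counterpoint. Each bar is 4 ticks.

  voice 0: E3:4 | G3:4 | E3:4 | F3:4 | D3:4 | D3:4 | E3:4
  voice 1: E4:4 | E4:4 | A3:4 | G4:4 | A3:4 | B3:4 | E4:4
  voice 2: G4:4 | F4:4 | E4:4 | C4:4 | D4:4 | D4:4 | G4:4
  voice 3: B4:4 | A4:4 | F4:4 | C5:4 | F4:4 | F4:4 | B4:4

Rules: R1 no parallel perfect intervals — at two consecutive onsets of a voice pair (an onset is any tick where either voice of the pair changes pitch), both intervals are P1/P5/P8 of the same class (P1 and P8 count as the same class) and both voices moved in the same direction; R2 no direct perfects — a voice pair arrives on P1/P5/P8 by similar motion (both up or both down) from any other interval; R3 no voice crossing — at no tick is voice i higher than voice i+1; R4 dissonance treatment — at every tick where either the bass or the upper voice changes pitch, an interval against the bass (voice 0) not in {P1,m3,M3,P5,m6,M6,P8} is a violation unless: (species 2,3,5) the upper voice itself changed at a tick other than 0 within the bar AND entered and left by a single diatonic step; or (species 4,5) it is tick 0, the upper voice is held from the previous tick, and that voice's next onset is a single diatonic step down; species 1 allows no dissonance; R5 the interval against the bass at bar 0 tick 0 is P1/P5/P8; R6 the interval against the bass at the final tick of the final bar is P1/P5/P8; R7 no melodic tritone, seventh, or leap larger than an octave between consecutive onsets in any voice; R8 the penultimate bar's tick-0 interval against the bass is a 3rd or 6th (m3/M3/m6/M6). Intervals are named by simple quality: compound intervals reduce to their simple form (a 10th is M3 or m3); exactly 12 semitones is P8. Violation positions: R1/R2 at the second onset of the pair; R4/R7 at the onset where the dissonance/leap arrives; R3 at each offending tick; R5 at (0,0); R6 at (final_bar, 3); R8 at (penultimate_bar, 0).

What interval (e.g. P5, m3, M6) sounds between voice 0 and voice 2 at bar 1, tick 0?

voice 0=G3 voice 2=F4 -> m7

m7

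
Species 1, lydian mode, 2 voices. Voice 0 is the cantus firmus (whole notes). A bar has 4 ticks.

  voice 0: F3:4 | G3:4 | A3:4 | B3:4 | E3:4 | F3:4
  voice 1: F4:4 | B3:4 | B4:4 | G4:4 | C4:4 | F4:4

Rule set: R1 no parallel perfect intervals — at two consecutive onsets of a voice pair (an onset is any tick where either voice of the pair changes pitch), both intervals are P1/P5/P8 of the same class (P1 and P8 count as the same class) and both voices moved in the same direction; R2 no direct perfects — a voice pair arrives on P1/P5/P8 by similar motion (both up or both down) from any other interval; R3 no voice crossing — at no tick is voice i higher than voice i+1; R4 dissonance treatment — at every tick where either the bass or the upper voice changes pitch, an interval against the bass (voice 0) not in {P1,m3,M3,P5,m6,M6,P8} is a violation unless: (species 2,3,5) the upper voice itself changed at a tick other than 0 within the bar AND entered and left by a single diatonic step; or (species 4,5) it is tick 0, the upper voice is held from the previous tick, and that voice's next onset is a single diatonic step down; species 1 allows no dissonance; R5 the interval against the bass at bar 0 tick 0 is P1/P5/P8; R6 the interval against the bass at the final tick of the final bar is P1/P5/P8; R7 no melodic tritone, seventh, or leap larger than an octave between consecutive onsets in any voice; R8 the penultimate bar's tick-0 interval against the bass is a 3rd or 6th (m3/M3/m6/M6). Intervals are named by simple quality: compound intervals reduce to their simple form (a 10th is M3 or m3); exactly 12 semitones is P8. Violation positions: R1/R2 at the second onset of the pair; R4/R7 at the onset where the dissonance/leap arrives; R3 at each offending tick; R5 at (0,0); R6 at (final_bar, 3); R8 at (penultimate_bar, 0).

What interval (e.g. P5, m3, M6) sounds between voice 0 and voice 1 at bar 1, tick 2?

voice 0=G3 voice 1=B3 -> M3

M3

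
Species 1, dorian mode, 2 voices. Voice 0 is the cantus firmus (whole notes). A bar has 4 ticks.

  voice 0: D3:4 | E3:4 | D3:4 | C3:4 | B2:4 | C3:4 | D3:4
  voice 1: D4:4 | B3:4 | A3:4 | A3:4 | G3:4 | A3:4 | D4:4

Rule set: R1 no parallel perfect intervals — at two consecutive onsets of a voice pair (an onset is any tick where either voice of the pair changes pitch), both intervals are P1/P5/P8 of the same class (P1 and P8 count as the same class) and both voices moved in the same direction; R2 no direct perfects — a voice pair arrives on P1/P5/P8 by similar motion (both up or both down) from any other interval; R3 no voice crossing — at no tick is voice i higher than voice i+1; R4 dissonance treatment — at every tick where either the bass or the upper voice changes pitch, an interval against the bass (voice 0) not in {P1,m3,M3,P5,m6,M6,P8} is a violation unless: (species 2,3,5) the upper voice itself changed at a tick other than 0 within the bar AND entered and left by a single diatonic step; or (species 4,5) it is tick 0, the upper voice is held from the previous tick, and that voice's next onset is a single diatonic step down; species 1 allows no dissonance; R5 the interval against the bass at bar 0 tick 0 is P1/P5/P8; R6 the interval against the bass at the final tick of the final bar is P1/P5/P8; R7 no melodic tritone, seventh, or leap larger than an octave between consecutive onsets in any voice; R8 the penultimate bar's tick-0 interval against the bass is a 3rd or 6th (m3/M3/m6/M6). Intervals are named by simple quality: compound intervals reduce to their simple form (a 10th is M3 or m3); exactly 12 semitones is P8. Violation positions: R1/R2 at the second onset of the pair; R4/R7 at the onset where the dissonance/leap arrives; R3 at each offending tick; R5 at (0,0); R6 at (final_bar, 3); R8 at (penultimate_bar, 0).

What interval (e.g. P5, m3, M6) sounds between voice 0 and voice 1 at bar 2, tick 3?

P5

voice 0=D3 voice 1=A3 -> P5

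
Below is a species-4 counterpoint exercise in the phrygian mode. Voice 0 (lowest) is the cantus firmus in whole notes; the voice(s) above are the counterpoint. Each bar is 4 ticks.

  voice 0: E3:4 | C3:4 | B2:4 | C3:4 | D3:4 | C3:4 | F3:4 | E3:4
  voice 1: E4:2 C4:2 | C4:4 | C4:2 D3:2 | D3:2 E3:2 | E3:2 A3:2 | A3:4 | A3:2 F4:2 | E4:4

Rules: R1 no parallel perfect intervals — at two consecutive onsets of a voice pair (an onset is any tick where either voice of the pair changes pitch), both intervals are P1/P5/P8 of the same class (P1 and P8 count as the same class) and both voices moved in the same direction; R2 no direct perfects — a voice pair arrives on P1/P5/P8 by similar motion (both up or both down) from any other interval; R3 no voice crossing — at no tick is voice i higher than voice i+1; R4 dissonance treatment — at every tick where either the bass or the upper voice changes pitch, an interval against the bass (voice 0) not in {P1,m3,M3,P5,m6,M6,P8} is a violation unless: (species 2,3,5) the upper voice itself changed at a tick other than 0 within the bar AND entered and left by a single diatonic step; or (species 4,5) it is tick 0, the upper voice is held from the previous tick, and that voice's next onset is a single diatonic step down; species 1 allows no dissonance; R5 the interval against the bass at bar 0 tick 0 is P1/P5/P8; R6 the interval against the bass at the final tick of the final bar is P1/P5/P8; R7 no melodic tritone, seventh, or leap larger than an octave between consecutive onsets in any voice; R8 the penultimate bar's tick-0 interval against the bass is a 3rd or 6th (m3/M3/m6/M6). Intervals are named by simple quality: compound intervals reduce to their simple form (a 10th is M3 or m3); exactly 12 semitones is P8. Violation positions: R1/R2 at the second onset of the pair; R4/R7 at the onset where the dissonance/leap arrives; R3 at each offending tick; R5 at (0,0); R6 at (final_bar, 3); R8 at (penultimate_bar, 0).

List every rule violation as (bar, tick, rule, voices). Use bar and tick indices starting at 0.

(2, 0, R4, (0, 1))
(2, 2, R7, (1,))
(3, 0, R4, (0, 1))
(4, 0, R4, (0, 1))
(7, 0, R1, (0, 1))

bar 0: v0=E3 v1=E4 downbeat P8
bar 1: v0=C3 v1=C4 downbeat P8
bar 2: v0=B2 v1=C4 downbeat m2
bar 3: v0=C3 v1=D3 downbeat M2
bar 4: v0=D3 v1=E3 downbeat M2
bar 5: v0=C3 v1=A3 downbeat M6
bar 6: v0=F3 v1=A3 downbeat M3
bar 7: v0=E3 v1=E4 downbeat P8
  -> R4 @ bar 2 tick 0 v(0, 1): B2/C4 m2 untreated
  -> R7 @ bar 2 tick 2 v(1,): C4->D3 leap 10st
  -> R4 @ bar 3 tick 0 v(0, 1): C3/D3 M2 untreated
  -> R4 @ bar 4 tick 0 v(0, 1): D3/E3 M2 untreated
  -> R1 @ bar 7 tick 0 v(0, 1): F3/F4 P8 -> E3/E4 P8 similar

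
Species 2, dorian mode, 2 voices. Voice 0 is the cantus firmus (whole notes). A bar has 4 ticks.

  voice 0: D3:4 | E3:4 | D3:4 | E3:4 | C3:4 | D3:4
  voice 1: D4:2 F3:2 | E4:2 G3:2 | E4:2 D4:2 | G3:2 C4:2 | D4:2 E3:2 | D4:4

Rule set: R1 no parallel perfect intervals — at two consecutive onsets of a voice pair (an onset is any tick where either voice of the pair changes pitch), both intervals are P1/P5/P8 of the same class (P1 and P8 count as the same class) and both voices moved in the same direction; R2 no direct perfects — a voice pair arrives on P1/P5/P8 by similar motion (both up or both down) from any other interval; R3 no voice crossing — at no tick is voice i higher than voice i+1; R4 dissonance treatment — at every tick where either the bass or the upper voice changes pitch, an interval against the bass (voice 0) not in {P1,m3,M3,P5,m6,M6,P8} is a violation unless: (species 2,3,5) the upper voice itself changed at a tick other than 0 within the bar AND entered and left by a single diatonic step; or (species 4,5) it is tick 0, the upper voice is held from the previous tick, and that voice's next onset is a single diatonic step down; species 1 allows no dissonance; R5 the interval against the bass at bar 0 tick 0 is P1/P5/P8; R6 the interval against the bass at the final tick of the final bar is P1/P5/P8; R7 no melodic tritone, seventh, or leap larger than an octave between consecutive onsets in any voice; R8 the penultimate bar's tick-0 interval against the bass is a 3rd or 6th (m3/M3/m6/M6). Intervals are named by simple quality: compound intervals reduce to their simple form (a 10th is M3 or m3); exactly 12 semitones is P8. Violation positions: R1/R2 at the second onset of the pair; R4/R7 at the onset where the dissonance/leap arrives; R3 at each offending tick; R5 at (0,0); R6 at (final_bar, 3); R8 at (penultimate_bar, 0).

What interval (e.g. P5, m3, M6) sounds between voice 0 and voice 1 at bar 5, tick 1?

voice 0=D3 voice 1=D4 -> P8

P8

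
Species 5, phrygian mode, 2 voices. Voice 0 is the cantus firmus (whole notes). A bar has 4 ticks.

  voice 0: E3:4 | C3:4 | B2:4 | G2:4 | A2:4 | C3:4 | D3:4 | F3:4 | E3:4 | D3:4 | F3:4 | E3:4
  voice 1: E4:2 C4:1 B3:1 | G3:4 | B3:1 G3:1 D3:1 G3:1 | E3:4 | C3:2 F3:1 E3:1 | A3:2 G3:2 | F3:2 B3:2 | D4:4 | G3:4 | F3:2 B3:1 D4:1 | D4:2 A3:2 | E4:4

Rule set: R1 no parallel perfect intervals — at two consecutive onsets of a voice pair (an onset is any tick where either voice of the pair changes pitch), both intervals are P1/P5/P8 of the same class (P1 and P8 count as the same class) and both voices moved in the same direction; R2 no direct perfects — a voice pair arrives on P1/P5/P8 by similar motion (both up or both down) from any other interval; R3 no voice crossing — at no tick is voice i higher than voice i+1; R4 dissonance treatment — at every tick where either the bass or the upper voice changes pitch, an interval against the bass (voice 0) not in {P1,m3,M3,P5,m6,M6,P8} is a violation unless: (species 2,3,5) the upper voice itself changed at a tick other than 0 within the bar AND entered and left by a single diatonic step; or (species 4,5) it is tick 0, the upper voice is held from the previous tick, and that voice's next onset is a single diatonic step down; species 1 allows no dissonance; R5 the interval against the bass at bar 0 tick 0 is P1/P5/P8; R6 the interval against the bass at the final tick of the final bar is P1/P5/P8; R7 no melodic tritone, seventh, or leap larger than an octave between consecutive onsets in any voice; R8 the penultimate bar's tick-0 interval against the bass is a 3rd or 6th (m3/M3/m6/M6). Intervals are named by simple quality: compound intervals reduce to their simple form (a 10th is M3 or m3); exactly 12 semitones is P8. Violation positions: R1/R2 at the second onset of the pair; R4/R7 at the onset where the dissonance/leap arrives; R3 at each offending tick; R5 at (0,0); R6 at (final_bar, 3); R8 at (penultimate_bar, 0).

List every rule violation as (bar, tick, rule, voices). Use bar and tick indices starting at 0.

bar 0: v0=E3 v1=E4 downbeat P8
bar 1: v0=C3 v1=G3 downbeat P5
bar 2: v0=B2 v1=B3 downbeat P8
bar 3: v0=G2 v1=E3 downbeat M6
bar 4: v0=A2 v1=C3 downbeat m3
bar 5: v0=C3 v1=A3 downbeat M6
bar 6: v0=D3 v1=F3 downbeat m3
bar 7: v0=F3 v1=D4 downbeat M6
bar 8: v0=E3 v1=G3 downbeat m3
bar 9: v0=D3 v1=F3 downbeat m3
bar 10: v0=F3 v1=D4 downbeat M6
bar 11: v0=E3 v1=E4 downbeat P8
  -> R1 @ bar 1 tick 0 v(0, 1): E3/B3 P5 -> C3/G3 P5 similar
  -> R7 @ bar 6 tick 2 v(1,): F3->B3 leap 6st
  -> R7 @ bar 9 tick 2 v(1,): F3->B3 leap 6st

(1, 0, R1, (0, 1))
(6, 2, R7, (1,))
(9, 2, R7, (1,))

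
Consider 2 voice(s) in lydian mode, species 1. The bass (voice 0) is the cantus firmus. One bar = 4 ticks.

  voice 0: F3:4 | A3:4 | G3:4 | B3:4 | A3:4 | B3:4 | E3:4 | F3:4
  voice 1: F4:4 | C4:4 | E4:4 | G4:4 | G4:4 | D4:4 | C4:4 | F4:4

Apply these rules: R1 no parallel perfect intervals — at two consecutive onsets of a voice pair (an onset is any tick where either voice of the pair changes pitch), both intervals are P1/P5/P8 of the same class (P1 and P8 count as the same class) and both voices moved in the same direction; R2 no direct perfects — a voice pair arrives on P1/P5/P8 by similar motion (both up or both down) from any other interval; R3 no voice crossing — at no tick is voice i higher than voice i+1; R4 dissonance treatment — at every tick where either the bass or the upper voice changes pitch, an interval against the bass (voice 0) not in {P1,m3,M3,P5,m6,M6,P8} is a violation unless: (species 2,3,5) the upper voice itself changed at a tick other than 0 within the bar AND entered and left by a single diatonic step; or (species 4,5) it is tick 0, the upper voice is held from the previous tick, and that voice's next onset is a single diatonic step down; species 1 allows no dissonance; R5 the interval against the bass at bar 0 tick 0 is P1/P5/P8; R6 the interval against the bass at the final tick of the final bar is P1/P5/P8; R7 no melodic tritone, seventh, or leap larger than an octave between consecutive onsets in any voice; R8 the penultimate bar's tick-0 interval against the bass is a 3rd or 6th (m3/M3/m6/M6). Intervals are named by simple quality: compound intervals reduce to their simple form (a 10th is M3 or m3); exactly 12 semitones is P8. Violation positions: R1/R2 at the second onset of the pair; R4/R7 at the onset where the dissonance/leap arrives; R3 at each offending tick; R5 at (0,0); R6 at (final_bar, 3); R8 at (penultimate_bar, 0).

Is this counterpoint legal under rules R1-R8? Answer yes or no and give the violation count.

bar 0: v0=F3 v1=F4 (P8)
bar 1: v0=A3 v1=C4 (m3)
bar 2: v0=G3 v1=E4 (M6)
bar 3: v0=B3 v1=G4 (m6)
bar 4: v0=A3 v1=G4 (m7)
bar 5: v0=B3 v1=D4 (m3)
bar 6: v0=E3 v1=C4 (m6)
bar 7: v0=F3 v1=F4 (P8)
  R4 @ bar4.0: A3/G4 m7 untreated
  R2 @ bar7.0: E3/C4 m6 -> F3/F4 P8 similar

No (2 violations)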